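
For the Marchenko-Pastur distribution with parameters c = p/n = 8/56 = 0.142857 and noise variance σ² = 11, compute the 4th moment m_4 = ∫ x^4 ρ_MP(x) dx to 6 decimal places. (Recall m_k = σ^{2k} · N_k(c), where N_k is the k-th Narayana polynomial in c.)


E[X⁴] = σ⁸ (1 + 6c + 6c² + c³) (fourth MP moment). With σ² = 11 (so σ⁸ = 14641) and c = 8/56 = 0.142857: E[X⁴] = 14641 · (1 + 6·0.142857 + 6·(0.142857)² + (0.142857)³) = 14641 · 1.982507.

So E[X^4] = 29025.889213.


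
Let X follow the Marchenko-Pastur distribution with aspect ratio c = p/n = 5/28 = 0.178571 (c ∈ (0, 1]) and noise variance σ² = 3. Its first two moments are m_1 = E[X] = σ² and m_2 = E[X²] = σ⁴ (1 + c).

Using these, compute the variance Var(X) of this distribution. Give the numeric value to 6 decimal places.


m_1 = E[X] = σ² = 3, so m_1² = 9.
m_2 = E[X²] = σ⁴ (1 + c) = 9 · (1 + 0.178571) = 9 · 1.178571 = 10.607143.
(Note m_2 − m_1² simplifies to c · σ⁴ = 0.178571 · 9.)

Var(X) = m_2 − m_1² = 10.607143 − 9 = 1.607143.


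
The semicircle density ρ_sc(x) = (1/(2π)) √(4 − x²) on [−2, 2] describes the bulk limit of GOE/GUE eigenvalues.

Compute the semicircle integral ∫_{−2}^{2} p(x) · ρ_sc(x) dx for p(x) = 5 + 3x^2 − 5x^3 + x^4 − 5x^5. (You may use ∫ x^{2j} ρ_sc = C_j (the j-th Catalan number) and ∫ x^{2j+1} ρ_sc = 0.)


Write p(x) = Σ a_i x^i, split into monomials and integrate each against ρ_sc separately.
Using ∫ x^{2j} ρ_sc = C_j = (1/(j+1)) C(2j, j) (Catalan numbers) and ∫ x^{2j+1} ρ_sc = 0 (odd monomials vanish by symmetry):
  i = 0 (even): a_0 · C_{0} = 5 · 1 = 5
  i = 2 (even): a_2 · C_{1} = 3 · 1 = 3
  i = 3 (odd): ∫ x^3 ρ_sc = 0 (vanishes)
  i = 4 (even): a_4 · C_{2} = 1 · 2 = 2
  i = 5 (odd): ∫ x^5 ρ_sc = 0 (vanishes)

Summing the contributions: ∫_{−2}^{2} p(x) ρ_sc(x) dx = 5 + 3 + 2 = 10.


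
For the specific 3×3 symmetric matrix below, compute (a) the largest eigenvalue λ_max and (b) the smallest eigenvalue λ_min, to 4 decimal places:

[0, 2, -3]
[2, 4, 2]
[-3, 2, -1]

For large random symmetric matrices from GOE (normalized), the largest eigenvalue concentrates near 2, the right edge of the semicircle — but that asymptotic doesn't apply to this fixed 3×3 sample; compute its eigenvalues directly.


Since M is real symmetric, all three eigenvalues are real; they are the roots of det(λI − M) = λ³ − (tr M) λ² + s λ − det M, where s is the sum of the principal 2×2 minors.
tr M = 0 + 4 + (-1) = 3.
s = (0·4 − 2²) + (0·(-1) − (-3)²) + (4·(-1) − 2²) = -4 + (-9) + (-8) = -21.
det M (expand along row 1) = 0·(-8) − 2·4 + (-3)·16 = -56.
Characteristic polynomial: λ³ − 3λ² − 21λ + 56 = 0.
Substitute λ = y + (tr M)/3 = y + 1.000000 to remove the quadratic term: y³ + p·y + q = 0 with p = s − (tr M)²/3 = -24.000000 and q = −2(tr M)³/27 + (tr M)·s/3 − det M = 33.000000.
Three real roots ⇒ use the trigonometric (Viète) form: r = 2√(−p/3) = 5.656854, φ = arccos(3q/(p·r)) = arccos(-0.729204) = 2.387954 rad.
y_k = r·cos(φ/3 − 2πk/3) for k = 0, 1, 2 gives y = 3.957430, 1.521864, -5.479295.
λ_k = y_k + 1.000000 gives λ = 4.9574, 2.5219, -4.4793 (check: the sum is 3.0000 = tr M).

Hence λ_max = 4.9574 and λ_min = -4.4793.


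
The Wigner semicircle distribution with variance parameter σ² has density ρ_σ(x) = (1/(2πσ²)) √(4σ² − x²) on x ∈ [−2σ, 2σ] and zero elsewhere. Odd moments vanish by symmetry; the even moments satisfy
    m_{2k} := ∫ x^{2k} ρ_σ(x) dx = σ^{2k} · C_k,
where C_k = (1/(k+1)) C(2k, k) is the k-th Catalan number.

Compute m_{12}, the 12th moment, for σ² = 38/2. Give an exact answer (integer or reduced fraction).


By the scaled semicircle moment identity, m_{2k} = σ^{2k} · C_k with k = 6.
C_6 = (1/(k+1)) · C(2k, k) = (1/7) · C(12, 6) = (1/7) · 924 = 132.
σ^{2k} = (σ²)^k = (38/2)^6 = 47045881.

Therefore m_{12} = σ^{12} · C_6 = 47045881 · 132 = 6210056292.


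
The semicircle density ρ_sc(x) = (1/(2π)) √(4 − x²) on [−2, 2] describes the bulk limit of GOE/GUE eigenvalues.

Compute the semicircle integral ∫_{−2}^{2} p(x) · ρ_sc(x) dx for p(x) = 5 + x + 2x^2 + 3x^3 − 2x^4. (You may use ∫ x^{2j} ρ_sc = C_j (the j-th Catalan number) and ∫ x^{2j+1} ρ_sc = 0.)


Write p(x) = Σ a_i x^i, split into monomials and integrate each against ρ_sc separately.
Using ∫ x^{2j} ρ_sc = C_j = (1/(j+1)) C(2j, j) (Catalan numbers) and ∫ x^{2j+1} ρ_sc = 0 (odd monomials vanish by symmetry):
  i = 0 (even): a_0 · C_{0} = 5 · 1 = 5
  i = 1 (odd): ∫ x^1 ρ_sc = 0 (vanishes)
  i = 2 (even): a_2 · C_{1} = 2 · 1 = 2
  i = 3 (odd): ∫ x^3 ρ_sc = 0 (vanishes)
  i = 4 (even): a_4 · C_{2} = -2 · 2 = -4

Summing the contributions: ∫_{−2}^{2} p(x) ρ_sc(x) dx = 5 + 2 + (-4) = 3.


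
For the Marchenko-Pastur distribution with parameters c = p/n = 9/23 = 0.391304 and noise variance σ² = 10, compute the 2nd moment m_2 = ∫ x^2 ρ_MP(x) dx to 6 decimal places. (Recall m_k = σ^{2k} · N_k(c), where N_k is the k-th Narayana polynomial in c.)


E[X²] = σ⁴ (1 + c) (second MP moment). With σ² = 10 (so σ⁴ = 100) and c = 9/23 = 0.391304: E[X²] = 100 · (1 + 0.391304) = 100 · 1.391304.

So E[X^2] = 139.130435.


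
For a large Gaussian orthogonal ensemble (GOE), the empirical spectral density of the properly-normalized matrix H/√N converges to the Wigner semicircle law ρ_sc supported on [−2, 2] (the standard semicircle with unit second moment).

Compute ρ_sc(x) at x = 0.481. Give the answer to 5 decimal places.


ρ_sc(x) = (1/(2π)) √(4 − x²). With x = 0.481:
  4 − x² = 4 − (0.481)² = 4 − 0.231361 = 3.768639.
  √(4 − x²) = 1.941298.
  1/(2π) = 0.159155.
  ρ_sc(0.481) = 0.159155 · 1.941298 = 0.308967.

Rounded to 5 decimal places: ρ_sc(0.481) ≈ 0.30897.


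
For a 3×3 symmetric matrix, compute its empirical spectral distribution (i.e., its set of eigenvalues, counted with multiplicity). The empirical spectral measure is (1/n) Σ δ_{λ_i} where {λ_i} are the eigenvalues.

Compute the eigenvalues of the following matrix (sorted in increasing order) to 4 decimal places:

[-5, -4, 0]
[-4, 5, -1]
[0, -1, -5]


Since M is real symmetric, all three eigenvalues are real; they are the roots of det(λI − M) = λ³ − (tr M) λ² + s λ − det M, where s is the sum of the principal 2×2 minors.
tr M = -5 + 5 + (-5) = -5.
s = ((-5)·5 − (-4)²) + ((-5)·(-5) − 0²) + (5·(-5) − (-1)²) = -41 + 25 + (-26) = -42.
det M (expand along row 1) = (-5)·(-26) − (-4)·20 + 0·4 = 210.
Characteristic polynomial: λ³ + 5λ² − 42λ − 210 = 0.
Substitute λ = y + (tr M)/3 = y − 1.666667 to remove the quadratic term: y³ + p·y + q = 0 with p = s − (tr M)²/3 = -50.333333 and q = −2(tr M)³/27 + (tr M)·s/3 − det M = -130.740741.
Three real roots ⇒ use the trigonometric (Viète) form: r = 2√(−p/3) = 8.192137, φ = arccos(3q/(p·r)) = arccos(0.951216) = 0.313642 rad.
y_k = r·cos(φ/3 − 2πk/3) for k = 0, 1, 2 gives y = 8.147407, -3.333333, -4.814074.
λ_k = y_k − 1.666667 gives λ = 6.4807, -5.0000, -6.4807 (check: the sum is -5.0000 = tr M).

Eigenvalues sorted in increasing order: [-6.4807, -5.0000, 6.4807].


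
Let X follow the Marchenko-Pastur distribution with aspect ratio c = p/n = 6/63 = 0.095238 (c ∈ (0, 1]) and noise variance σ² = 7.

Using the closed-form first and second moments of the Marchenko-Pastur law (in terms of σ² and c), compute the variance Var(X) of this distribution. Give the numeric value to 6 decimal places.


Recall the MP moments m_1 = E[X] = σ² and m_2 = E[X²] = σ⁴ (1 + c).
m_1 = E[X] = σ² = 7, so m_1² = 49.
m_2 = E[X²] = σ⁴ (1 + c) = 49 · (1 + 0.095238) = 49 · 1.095238 = 53.666667.
(Note m_2 − m_1² simplifies to c · σ⁴ = 0.095238 · 49.)

Var(X) = m_2 − m_1² = 53.666667 − 49 = 4.666667.


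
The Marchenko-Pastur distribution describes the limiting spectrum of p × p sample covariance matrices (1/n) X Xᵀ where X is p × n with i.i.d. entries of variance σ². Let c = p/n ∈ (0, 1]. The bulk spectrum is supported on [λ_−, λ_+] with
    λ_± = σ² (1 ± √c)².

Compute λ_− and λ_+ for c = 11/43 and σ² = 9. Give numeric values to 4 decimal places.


c = 11/43 = 0.255814; √c = 0.505781.
λ_− = σ² (1 − √c)² = 9 · (1 − 0.505781)² = 9 · (0.494219)² = 2.198276.
λ_+ = σ² (1 + √c)² = 9 · (1 + 0.505781)² = 9 · (1.505781)² = 20.406375.

Rounded to 4 decimal places: λ_− ≈ 2.1983, λ_+ ≈ 20.4064.


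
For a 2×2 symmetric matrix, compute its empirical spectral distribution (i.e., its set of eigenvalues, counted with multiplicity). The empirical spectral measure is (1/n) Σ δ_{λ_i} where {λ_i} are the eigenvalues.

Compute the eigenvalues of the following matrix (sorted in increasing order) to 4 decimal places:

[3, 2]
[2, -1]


Since M is real symmetric, both eigenvalues are real; they are the roots of det(λI − M) = λ² − (tr M) λ + det M.
tr M = 3 + (-1) = 2.
det M = 3·(-1) − 2² = -3 − 4 = -7.
Characteristic polynomial: λ² − 2λ − 7 = 0.
Discriminant Δ = (tr M)² − 4·det M = 4 − (-28) = 32; √Δ = 5.656854.
λ = (tr M ± √Δ)/2 = (2 ± 5.656854)/2, giving (tr M − √Δ)/2 = -1.8284 and (tr M + √Δ)/2 = 3.8284.

Eigenvalues sorted in increasing order: [-1.8284, 3.8284].


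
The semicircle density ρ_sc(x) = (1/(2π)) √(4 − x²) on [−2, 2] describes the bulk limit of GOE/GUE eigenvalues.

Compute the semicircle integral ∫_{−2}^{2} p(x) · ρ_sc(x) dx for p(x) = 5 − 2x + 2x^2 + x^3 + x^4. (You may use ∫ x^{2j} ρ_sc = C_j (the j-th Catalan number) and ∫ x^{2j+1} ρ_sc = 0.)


Write p(x) = Σ a_i x^i, split into monomials and integrate each against ρ_sc separately.
Using ∫ x^{2j} ρ_sc = C_j = (1/(j+1)) C(2j, j) (Catalan numbers) and ∫ x^{2j+1} ρ_sc = 0 (odd monomials vanish by symmetry):
  i = 0 (even): a_0 · C_{0} = 5 · 1 = 5
  i = 1 (odd): ∫ x^1 ρ_sc = 0 (vanishes)
  i = 2 (even): a_2 · C_{1} = 2 · 1 = 2
  i = 3 (odd): ∫ x^3 ρ_sc = 0 (vanishes)
  i = 4 (even): a_4 · C_{2} = 1 · 2 = 2

Summing the contributions: ∫_{−2}^{2} p(x) ρ_sc(x) dx = 5 + 2 + 2 = 9.


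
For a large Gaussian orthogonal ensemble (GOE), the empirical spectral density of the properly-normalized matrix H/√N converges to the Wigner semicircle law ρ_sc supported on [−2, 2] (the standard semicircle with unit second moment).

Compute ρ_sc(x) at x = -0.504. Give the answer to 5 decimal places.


ρ_sc(x) = (1/(2π)) √(4 − x²). With x = -0.504:
  4 − x² = 4 − (-0.504)² = 4 − 0.254016 = 3.745984.
  √(4 − x²) = 1.935454.
  1/(2π) = 0.159155.
  ρ_sc(-0.504) = 0.159155 · 1.935454 = 0.308037.

Rounded to 5 decimal places: ρ_sc(-0.504) ≈ 0.30804.


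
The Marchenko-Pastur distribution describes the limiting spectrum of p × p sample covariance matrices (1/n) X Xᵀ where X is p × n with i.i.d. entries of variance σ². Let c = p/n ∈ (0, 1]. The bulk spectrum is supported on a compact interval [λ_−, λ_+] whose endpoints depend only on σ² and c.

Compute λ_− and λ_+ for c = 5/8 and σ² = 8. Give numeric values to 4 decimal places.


c = 5/8 = 0.625000; √c = 0.790569.
λ_− = σ² (1 − √c)² = 8 · (1 − 0.790569)² = 8 · (0.209431)² = 0.350889.
λ_+ = σ² (1 + √c)² = 8 · (1 + 0.790569)² = 8 · (1.790569)² = 25.649111.

Rounded to 4 decimal places: λ_− ≈ 0.3509, λ_+ ≈ 25.6491.


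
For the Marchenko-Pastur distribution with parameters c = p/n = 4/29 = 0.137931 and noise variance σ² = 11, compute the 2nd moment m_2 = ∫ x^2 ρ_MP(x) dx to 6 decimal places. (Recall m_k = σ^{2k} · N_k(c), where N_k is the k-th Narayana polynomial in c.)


E[X²] = σ⁴ (1 + c) (second MP moment). With σ² = 11 (so σ⁴ = 121) and c = 4/29 = 0.137931: E[X²] = 121 · (1 + 0.137931) = 121 · 1.137931.

So E[X^2] = 137.689655.


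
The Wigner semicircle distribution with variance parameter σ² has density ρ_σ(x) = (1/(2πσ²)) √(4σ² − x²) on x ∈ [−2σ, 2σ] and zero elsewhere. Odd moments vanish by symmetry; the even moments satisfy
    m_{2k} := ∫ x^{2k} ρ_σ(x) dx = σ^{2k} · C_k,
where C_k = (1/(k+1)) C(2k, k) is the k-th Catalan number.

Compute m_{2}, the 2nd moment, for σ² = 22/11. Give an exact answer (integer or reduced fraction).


By the scaled semicircle moment identity, m_{2k} = σ^{2k} · C_k with k = 1.
C_1 = (1/(k+1)) · C(2k, k) = (1/2) · C(2, 1) = (1/2) · 2 = 1.
σ^{2k} = (σ²)^k = (22/11)^1 = 2.

Therefore m_{2} = σ^{2} · C_1 = 2 · 1 = 2.


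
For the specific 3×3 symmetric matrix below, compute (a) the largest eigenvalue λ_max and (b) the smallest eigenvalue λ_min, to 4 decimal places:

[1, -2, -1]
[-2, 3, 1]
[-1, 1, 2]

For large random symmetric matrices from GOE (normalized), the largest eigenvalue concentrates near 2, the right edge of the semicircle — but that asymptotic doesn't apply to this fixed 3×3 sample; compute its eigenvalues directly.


Since M is real symmetric, all three eigenvalues are real; they are the roots of det(λI − M) = λ³ − (tr M) λ² + s λ − det M, where s is the sum of the principal 2×2 minors.
tr M = 1 + 3 + 2 = 6.
s = (1·3 − (-2)²) + (1·2 − (-1)²) + (3·2 − 1²) = -1 + 1 + 5 = 5.
det M (expand along row 1) = 1·5 − (-2)·(-3) + (-1)·1 = -2.
Characteristic polynomial: λ³ − 6λ² + 5λ + 2 = 0.
Substitute λ = y + (tr M)/3 = y + 2.000000 to remove the quadratic term: y³ + p·y + q = 0 with p = s − (tr M)²/3 = -7.000000 and q = −2(tr M)³/27 + (tr M)·s/3 − det M = -4.000000.
Three real roots ⇒ use the trigonometric (Viète) form: r = 2√(−p/3) = 3.055050, φ = arccos(3q/(p·r)) = arccos(0.561132) = 0.975044 rad.
y_k = r·cos(φ/3 − 2πk/3) for k = 0, 1, 2 gives y = 2.895107, -0.602705, -2.292402.
λ_k = y_k + 2.000000 gives λ = 4.8951, 1.3973, -0.2924 (check: the sum is 6.0000 = tr M).

Hence λ_max = 4.8951 and λ_min = -0.2924.


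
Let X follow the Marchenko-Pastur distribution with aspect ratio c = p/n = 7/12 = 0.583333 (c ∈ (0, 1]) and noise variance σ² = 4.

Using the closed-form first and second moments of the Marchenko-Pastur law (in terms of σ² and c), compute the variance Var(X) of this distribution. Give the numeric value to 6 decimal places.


Recall the MP moments m_1 = E[X] = σ² and m_2 = E[X²] = σ⁴ (1 + c).
m_1 = E[X] = σ² = 4, so m_1² = 16.
m_2 = E[X²] = σ⁴ (1 + c) = 16 · (1 + 0.583333) = 16 · 1.583333 = 25.333333.
(Note m_2 − m_1² simplifies to c · σ⁴ = 0.583333 · 16.)

Var(X) = m_2 − m_1² = 25.333333 − 16 = 9.333333.


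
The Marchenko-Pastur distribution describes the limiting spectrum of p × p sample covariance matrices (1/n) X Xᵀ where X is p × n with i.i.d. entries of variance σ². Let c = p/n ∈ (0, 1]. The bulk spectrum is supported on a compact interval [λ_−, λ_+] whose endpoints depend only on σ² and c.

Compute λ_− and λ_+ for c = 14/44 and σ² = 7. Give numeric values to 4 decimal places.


c = 14/44 = 0.318182; √c = 0.564076.
λ_− = σ² (1 − √c)² = 7 · (1 − 0.564076)² = 7 · (0.435924)² = 1.330208.
λ_+ = σ² (1 + √c)² = 7 · (1 + 0.564076)² = 7 · (1.564076)² = 17.124338.

Rounded to 4 decimal places: λ_− ≈ 1.3302, λ_+ ≈ 17.1243.


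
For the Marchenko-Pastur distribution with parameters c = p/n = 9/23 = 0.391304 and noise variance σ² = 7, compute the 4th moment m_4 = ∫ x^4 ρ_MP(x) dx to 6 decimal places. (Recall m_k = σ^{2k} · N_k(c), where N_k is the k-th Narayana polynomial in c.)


E[X⁴] = σ⁸ (1 + 6c + 6c² + c³) (fourth MP moment). With σ² = 7 (so σ⁸ = 2401) and c = 9/23 = 0.391304: E[X⁴] = 2401 · (1 + 6·0.391304 + 6·(0.391304)² + (0.391304)³) = 2401 · 4.326457.

So E[X^4] = 10387.822799.


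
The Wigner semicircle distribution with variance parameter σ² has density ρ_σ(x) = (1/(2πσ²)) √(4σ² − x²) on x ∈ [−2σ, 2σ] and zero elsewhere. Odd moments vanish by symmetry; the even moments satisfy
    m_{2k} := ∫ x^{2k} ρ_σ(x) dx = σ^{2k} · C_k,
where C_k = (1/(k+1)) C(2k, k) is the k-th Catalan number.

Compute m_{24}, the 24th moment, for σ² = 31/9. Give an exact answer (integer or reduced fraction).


By the scaled semicircle moment identity, m_{2k} = σ^{2k} · C_k with k = 12.
C_12 = (1/(k+1)) · C(2k, k) = (1/13) · C(24, 12) = (1/13) · 2704156 = 208012.
σ^{2k} = (σ²)^k = (31/9)^12 = 787662783788549761/282429536481.

Therefore m_{24} = σ^{24} · C_12 = (787662783788549761/282429536481) · 208012 = 163843310981423812885132/282429536481.


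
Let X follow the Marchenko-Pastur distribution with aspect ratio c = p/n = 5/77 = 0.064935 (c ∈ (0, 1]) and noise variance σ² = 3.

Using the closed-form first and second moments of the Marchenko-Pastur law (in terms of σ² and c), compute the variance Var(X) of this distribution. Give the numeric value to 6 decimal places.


Recall the MP moments m_1 = E[X] = σ² and m_2 = E[X²] = σ⁴ (1 + c).
m_1 = E[X] = σ² = 3, so m_1² = 9.
m_2 = E[X²] = σ⁴ (1 + c) = 9 · (1 + 0.064935) = 9 · 1.064935 = 9.584416.
(Note m_2 − m_1² simplifies to c · σ⁴ = 0.064935 · 9.)

Var(X) = m_2 − m_1² = 9.584416 − 9 = 0.584416.


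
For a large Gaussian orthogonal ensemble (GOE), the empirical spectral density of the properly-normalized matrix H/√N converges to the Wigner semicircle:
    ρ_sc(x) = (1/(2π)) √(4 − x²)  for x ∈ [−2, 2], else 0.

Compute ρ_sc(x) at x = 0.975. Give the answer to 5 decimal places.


ρ_sc(x) = (1/(2π)) √(4 − x²). With x = 0.975:
  4 − x² = 4 − (0.975)² = 4 − 0.950625 = 3.049375.
  √(4 − x²) = 1.746246.
  1/(2π) = 0.159155.
  ρ_sc(0.975) = 0.159155 · 1.746246 = 0.277924.

Rounded to 5 decimal places: ρ_sc(0.975) ≈ 0.27792.


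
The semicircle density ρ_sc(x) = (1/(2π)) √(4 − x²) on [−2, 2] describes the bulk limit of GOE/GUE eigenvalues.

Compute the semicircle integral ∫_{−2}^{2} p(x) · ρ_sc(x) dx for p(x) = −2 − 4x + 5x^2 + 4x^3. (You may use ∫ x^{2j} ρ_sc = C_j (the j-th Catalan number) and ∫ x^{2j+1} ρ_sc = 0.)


Write p(x) = Σ a_i x^i, split into monomials and integrate each against ρ_sc separately.
Using ∫ x^{2j} ρ_sc = C_j = (1/(j+1)) C(2j, j) (Catalan numbers) and ∫ x^{2j+1} ρ_sc = 0 (odd monomials vanish by symmetry):
  i = 0 (even): a_0 · C_{0} = -2 · 1 = -2
  i = 1 (odd): ∫ x^1 ρ_sc = 0 (vanishes)
  i = 2 (even): a_2 · C_{1} = 5 · 1 = 5
  i = 3 (odd): ∫ x^3 ρ_sc = 0 (vanishes)

Summing the contributions: ∫_{−2}^{2} p(x) ρ_sc(x) dx = (-2) + 5 = 3.


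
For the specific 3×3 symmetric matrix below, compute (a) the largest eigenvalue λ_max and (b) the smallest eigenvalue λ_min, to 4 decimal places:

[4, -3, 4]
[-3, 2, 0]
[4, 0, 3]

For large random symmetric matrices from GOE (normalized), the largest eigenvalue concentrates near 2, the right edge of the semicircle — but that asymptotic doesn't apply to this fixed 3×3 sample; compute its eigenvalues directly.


Since M is real symmetric, all three eigenvalues are real; they are the roots of det(λI − M) = λ³ − (tr M) λ² + s λ − det M, where s is the sum of the principal 2×2 minors.
tr M = 4 + 2 + 3 = 9.
s = (4·2 − (-3)²) + (4·3 − 4²) + (2·3 − 0²) = -1 + (-4) + 6 = 1.
det M (expand along row 1) = 4·6 − (-3)·(-9) + 4·(-8) = -35.
Characteristic polynomial: λ³ − 9λ² + λ + 35 = 0.
Substitute λ = y + (tr M)/3 = y + 3.000000 to remove the quadratic term: y³ + p·y + q = 0 with p = s − (tr M)²/3 = -26.000000 and q = −2(tr M)³/27 + (tr M)·s/3 − det M = -16.000000.
Three real roots ⇒ use the trigonometric (Viète) form: r = 2√(−p/3) = 5.887841, φ = arccos(3q/(p·r)) = arccos(0.313554) = 1.251863 rad.
y_k = r·cos(φ/3 − 2πk/3) for k = 0, 1, 2 gives y = 5.382614, -0.624764, -4.757850.
λ_k = y_k + 3.000000 gives λ = 8.3826, 2.3752, -1.7578 (check: the sum is 9.0000 = tr M).

Hence λ_max = 8.3826 and λ_min = -1.7578.


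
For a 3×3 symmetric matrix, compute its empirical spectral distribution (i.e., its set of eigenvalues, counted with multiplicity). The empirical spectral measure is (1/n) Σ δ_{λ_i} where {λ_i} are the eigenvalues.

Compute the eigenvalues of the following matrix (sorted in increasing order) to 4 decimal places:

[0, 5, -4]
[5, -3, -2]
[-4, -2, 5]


Since M is real symmetric, all three eigenvalues are real; they are the roots of det(λI − M) = λ³ − (tr M) λ² + s λ − det M, where s is the sum of the principal 2×2 minors.
tr M = 0 + (-3) + 5 = 2.
s = (0·(-3) − 5²) + (0·5 − (-4)²) + ((-3)·5 − (-2)²) = -25 + (-16) + (-19) = -60.
det M (expand along row 1) = 0·(-19) − 5·17 + (-4)·(-22) = 3.
Characteristic polynomial: λ³ − 2λ² − 60λ − 3 = 0.
Substitute λ = y + (tr M)/3 = y + 0.666667 to remove the quadratic term: y³ + p·y + q = 0 with p = s − (tr M)²/3 = -61.333333 and q = −2(tr M)³/27 + (tr M)·s/3 − det M = -43.592593.
Three real roots ⇒ use the trigonometric (Viète) form: r = 2√(−p/3) = 9.043107, φ = arccos(3q/(p·r)) = arccos(0.235787) = 1.332768 rad.
y_k = r·cos(φ/3 − 2πk/3) for k = 0, 1, 2 gives y = 8.165298, -0.716752, -7.448546.
λ_k = y_k + 0.666667 gives λ = 8.8320, -0.0501, -6.7819 (check: the sum is 2.0000 = tr M).

Eigenvalues sorted in increasing order: [-6.7819, -0.0501, 8.8320].


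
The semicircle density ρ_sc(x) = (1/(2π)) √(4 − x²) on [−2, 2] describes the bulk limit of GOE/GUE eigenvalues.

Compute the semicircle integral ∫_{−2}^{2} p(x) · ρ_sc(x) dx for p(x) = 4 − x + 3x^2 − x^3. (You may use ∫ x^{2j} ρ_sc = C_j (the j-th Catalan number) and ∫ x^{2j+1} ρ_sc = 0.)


Write p(x) = Σ a_i x^i, split into monomials and integrate each against ρ_sc separately.
Using ∫ x^{2j} ρ_sc = C_j = (1/(j+1)) C(2j, j) (Catalan numbers) and ∫ x^{2j+1} ρ_sc = 0 (odd monomials vanish by symmetry):
  i = 0 (even): a_0 · C_{0} = 4 · 1 = 4
  i = 1 (odd): ∫ x^1 ρ_sc = 0 (vanishes)
  i = 2 (even): a_2 · C_{1} = 3 · 1 = 3
  i = 3 (odd): ∫ x^3 ρ_sc = 0 (vanishes)

Summing the contributions: ∫_{−2}^{2} p(x) ρ_sc(x) dx = 4 + 3 = 7.


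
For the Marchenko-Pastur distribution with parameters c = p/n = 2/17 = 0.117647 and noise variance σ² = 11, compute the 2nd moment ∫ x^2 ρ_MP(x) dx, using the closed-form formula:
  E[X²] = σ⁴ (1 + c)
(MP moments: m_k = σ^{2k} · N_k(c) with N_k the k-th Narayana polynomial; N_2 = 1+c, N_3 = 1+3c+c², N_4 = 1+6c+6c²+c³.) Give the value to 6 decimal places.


E[X²] = σ⁴ (1 + c) (second MP moment). With σ² = 11 (so σ⁴ = 121) and c = 2/17 = 0.117647: E[X²] = 121 · (1 + 0.117647) = 121 · 1.117647.

So E[X^2] = 135.235294.


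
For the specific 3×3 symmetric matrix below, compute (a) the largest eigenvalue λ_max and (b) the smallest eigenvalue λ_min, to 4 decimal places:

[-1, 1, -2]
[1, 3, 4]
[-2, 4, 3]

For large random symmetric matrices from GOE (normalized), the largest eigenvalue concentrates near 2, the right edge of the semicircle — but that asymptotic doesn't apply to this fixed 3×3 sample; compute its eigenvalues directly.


Since M is real symmetric, all three eigenvalues are real; they are the roots of det(λI − M) = λ³ − (tr M) λ² + s λ − det M, where s is the sum of the principal 2×2 minors.
tr M = -1 + 3 + 3 = 5.
s = ((-1)·3 − 1²) + ((-1)·3 − (-2)²) + (3·3 − 4²) = -4 + (-7) + (-7) = -18.
det M (expand along row 1) = (-1)·(-7) − 1·11 + (-2)·10 = -24.
Characteristic polynomial: λ³ − 5λ² − 18λ + 24 = 0.
Substitute λ = y + (tr M)/3 = y + 1.666667 to remove the quadratic term: y³ + p·y + q = 0 with p = s − (tr M)²/3 = -26.333333 and q = −2(tr M)³/27 + (tr M)·s/3 − det M = -15.259259.
Three real roots ⇒ use the trigonometric (Viète) form: r = 2√(−p/3) = 5.925463, φ = arccos(3q/(p·r)) = arccos(0.293377) = 1.273039 rad.
y_k = r·cos(φ/3 − 2πk/3) for k = 0, 1, 2 gives y = 5.399922, -0.587152, -4.812770.
λ_k = y_k + 1.666667 gives λ = 7.0666, 1.0795, -3.1461 (check: the sum is 5.0000 = tr M).

Hence λ_max = 7.0666 and λ_min = -3.1461.


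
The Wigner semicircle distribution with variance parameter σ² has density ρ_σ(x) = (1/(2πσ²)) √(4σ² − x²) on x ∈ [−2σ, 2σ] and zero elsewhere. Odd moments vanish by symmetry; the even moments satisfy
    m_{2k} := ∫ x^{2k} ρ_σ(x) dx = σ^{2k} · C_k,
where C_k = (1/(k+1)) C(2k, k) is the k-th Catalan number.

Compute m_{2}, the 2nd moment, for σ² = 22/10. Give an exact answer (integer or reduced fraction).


By the scaled semicircle moment identity, m_{2k} = σ^{2k} · C_k with k = 1.
C_1 = (1/(k+1)) · C(2k, k) = (1/2) · C(2, 1) = (1/2) · 2 = 1.
σ^{2k} = (σ²)^k = (22/10)^1 = 11/5.

Therefore m_{2} = σ^{2} · C_1 = (11/5) · 1 = 11/5.


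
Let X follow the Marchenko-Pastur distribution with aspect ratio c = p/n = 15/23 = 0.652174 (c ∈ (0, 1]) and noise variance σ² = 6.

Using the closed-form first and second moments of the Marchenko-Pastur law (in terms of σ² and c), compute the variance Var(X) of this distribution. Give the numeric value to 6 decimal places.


Recall the MP moments m_1 = E[X] = σ² and m_2 = E[X²] = σ⁴ (1 + c).
m_1 = E[X] = σ² = 6, so m_1² = 36.
m_2 = E[X²] = σ⁴ (1 + c) = 36 · (1 + 0.652174) = 36 · 1.652174 = 59.478261.
(Note m_2 − m_1² simplifies to c · σ⁴ = 0.652174 · 36.)

Var(X) = m_2 − m_1² = 59.478261 − 36 = 23.478261.


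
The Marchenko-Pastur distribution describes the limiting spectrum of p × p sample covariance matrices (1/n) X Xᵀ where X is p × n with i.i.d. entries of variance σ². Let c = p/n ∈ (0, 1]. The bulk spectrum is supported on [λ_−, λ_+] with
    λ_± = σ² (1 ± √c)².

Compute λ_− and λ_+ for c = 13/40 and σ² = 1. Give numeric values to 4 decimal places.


c = 13/40 = 0.325000; √c = 0.570088.
λ_− = σ² (1 − √c)² = 1 · (1 − 0.570088)² = 1 · (0.429912)² = 0.184825.
λ_+ = σ² (1 + √c)² = 1 · (1 + 0.570088)² = 1 · (1.570088)² = 2.465175.

Rounded to 4 decimal places: λ_− ≈ 0.1848, λ_+ ≈ 2.4652.


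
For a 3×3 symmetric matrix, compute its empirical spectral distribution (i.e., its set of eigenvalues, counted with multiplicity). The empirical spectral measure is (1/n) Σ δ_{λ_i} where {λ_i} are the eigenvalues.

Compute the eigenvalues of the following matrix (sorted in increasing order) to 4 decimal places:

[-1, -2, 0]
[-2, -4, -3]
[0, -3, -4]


Since M is real symmetric, all three eigenvalues are real; they are the roots of det(λI − M) = λ³ − (tr M) λ² + s λ − det M, where s is the sum of the principal 2×2 minors.
tr M = -1 + (-4) + (-4) = -9.
s = ((-1)·(-4) − (-2)²) + ((-1)·(-4) − 0²) + ((-4)·(-4) − (-3)²) = 0 + 4 + 7 = 11.
det M (expand along row 1) = (-1)·7 − (-2)·8 + 0·6 = 9.
Characteristic polynomial: λ³ + 9λ² + 11λ − 9 = 0.
Substitute λ = y + (tr M)/3 = y − 3.000000 to remove the quadratic term: y³ + p·y + q = 0 with p = s − (tr M)²/3 = -16.000000 and q = −2(tr M)³/27 + (tr M)·s/3 − det M = 12.000000.
Three real roots ⇒ use the trigonometric (Viète) form: r = 2√(−p/3) = 4.618802, φ = arccos(3q/(p·r)) = arccos(-0.487139) = 2.079607 rad.
y_k = r·cos(φ/3 − 2πk/3) for k = 0, 1, 2 gives y = 3.552799, 0.779616, -4.332415.
λ_k = y_k − 3.000000 gives λ = 0.5528, -2.2204, -7.3324 (check: the sum is -9.0000 = tr M).

Eigenvalues sorted in increasing order: [-7.3324, -2.2204, 0.5528].


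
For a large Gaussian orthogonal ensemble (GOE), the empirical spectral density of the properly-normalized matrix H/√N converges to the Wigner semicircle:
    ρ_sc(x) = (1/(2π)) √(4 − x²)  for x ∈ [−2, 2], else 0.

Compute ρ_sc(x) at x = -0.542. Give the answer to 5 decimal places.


ρ_sc(x) = (1/(2π)) √(4 − x²). With x = -0.542:
  4 − x² = 4 − (-0.542)² = 4 − 0.293764 = 3.706236.
  √(4 − x²) = 1.925159.
  1/(2π) = 0.159155.
  ρ_sc(-0.542) = 0.159155 · 1.925159 = 0.306399.

Rounded to 5 decimal places: ρ_sc(-0.542) ≈ 0.30640.


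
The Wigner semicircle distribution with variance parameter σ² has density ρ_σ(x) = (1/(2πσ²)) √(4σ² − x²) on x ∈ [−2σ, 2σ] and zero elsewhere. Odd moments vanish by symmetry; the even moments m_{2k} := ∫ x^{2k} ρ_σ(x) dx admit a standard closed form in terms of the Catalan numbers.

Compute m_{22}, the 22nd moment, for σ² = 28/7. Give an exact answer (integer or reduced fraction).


By the scaled semicircle moment identity, m_{2k} = σ^{2k} · C_k with k = 11.
C_11 = (1/(k+1)) · C(2k, k) = (1/12) · C(22, 11) = (1/12) · 705432 = 58786.
σ^{2k} = (σ²)^k = (28/7)^11 = 4194304.

Therefore m_{22} = σ^{22} · C_11 = 4194304 · 58786 = 246566354944.


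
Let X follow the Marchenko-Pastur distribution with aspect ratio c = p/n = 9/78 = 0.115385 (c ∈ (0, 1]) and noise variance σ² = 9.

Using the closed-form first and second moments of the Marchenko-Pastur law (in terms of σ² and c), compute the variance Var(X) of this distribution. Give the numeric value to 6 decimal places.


Recall the MP moments m_1 = E[X] = σ² and m_2 = E[X²] = σ⁴ (1 + c).
m_1 = E[X] = σ² = 9, so m_1² = 81.
m_2 = E[X²] = σ⁴ (1 + c) = 81 · (1 + 0.115385) = 81 · 1.115385 = 90.346154.
(Note m_2 − m_1² simplifies to c · σ⁴ = 0.115385 · 81.)

Var(X) = m_2 − m_1² = 90.346154 − 81 = 9.346154.


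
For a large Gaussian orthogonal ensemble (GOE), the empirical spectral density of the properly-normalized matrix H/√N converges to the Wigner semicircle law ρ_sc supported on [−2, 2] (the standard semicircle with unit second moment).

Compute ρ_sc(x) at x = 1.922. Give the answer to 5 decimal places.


ρ_sc(x) = (1/(2π)) √(4 − x²). With x = 1.922:
  4 − x² = 4 − (1.922)² = 4 − 3.694084 = 0.305916.
  √(4 − x²) = 0.553097.
  1/(2π) = 0.159155.
  ρ_sc(1.922) = 0.159155 · 0.553097 = 0.088028.

Rounded to 5 decimal places: ρ_sc(1.922) ≈ 0.08803.


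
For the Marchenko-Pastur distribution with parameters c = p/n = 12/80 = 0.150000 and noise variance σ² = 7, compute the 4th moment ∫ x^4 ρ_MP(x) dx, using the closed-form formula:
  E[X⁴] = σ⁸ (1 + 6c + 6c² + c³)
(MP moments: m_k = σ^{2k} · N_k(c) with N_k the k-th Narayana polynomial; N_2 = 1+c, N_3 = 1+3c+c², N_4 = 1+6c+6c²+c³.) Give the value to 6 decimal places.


E[X⁴] = σ⁸ (1 + 6c + 6c² + c³) (fourth MP moment). With σ² = 7 (so σ⁸ = 2401) and c = 12/80 = 0.150000: E[X⁴] = 2401 · (1 + 6·0.150000 + 6·(0.150000)² + (0.150000)³) = 2401 · 2.038375.

So E[X^4] = 4894.138375.


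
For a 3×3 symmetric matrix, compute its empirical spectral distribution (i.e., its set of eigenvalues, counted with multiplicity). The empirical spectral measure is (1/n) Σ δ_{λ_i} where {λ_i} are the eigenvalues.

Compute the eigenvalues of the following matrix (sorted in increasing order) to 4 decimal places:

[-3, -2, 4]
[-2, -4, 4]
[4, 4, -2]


Since M is real symmetric, all three eigenvalues are real; they are the roots of det(λI − M) = λ³ − (tr M) λ² + s λ − det M, where s is the sum of the principal 2×2 minors.
tr M = -3 + (-4) + (-2) = -9.
s = ((-3)·(-4) − (-2)²) + ((-3)·(-2) − 4²) + ((-4)·(-2) − 4²) = 8 + (-10) + (-8) = -10.
det M (expand along row 1) = (-3)·(-8) − (-2)·(-12) + 4·8 = 32.
Characteristic polynomial: λ³ + 9λ² − 10λ − 32 = 0.
Substitute λ = y + (tr M)/3 = y − 3.000000 to remove the quadratic term: y³ + p·y + q = 0 with p = s − (tr M)²/3 = -37.000000 and q = −2(tr M)³/27 + (tr M)·s/3 − det M = 52.000000.
Three real roots ⇒ use the trigonometric (Viète) form: r = 2√(−p/3) = 7.023769, φ = arccos(3q/(p·r)) = arccos(-0.600278) = 2.214645 rad.
y_k = r·cos(φ/3 − 2πk/3) for k = 0, 1, 2 gives y = 5.195278, 1.495870, -6.691148.
λ_k = y_k − 3.000000 gives λ = 2.1953, -1.5041, -9.6911 (check: the sum is -9.0000 = tr M).

Eigenvalues sorted in increasing order: [-9.6911, -1.5041, 2.1953].


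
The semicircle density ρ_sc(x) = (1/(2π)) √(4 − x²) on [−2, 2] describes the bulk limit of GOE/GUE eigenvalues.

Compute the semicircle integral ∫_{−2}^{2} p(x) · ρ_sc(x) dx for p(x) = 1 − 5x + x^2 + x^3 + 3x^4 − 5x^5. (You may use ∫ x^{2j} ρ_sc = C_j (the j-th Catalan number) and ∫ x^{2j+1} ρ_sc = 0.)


Write p(x) = Σ a_i x^i, split into monomials and integrate each against ρ_sc separately.
Using ∫ x^{2j} ρ_sc = C_j = (1/(j+1)) C(2j, j) (Catalan numbers) and ∫ x^{2j+1} ρ_sc = 0 (odd monomials vanish by symmetry):
  i = 0 (even): a_0 · C_{0} = 1 · 1 = 1
  i = 1 (odd): ∫ x^1 ρ_sc = 0 (vanishes)
  i = 2 (even): a_2 · C_{1} = 1 · 1 = 1
  i = 3 (odd): ∫ x^3 ρ_sc = 0 (vanishes)
  i = 4 (even): a_4 · C_{2} = 3 · 2 = 6
  i = 5 (odd): ∫ x^5 ρ_sc = 0 (vanishes)

Summing the contributions: ∫_{−2}^{2} p(x) ρ_sc(x) dx = 1 + 1 + 6 = 8.


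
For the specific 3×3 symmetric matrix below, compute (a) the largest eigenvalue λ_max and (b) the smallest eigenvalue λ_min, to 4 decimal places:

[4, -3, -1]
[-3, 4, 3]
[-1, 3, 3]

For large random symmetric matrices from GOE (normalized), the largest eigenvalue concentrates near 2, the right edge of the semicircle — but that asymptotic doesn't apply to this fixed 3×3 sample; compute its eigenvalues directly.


Since M is real symmetric, all three eigenvalues are real; they are the roots of det(λI − M) = λ³ − (tr M) λ² + s λ − det M, where s is the sum of the principal 2×2 minors.
tr M = 4 + 4 + 3 = 11.
s = (4·4 − (-3)²) + (4·3 − (-1)²) + (4·3 − 3²) = 7 + 11 + 3 = 21.
det M (expand along row 1) = 4·3 − (-3)·(-6) + (-1)·(-5) = -1.
Characteristic polynomial: λ³ − 11λ² + 21λ + 1 = 0.
Substitute λ = y + (tr M)/3 = y + 3.666667 to remove the quadratic term: y³ + p·y + q = 0 with p = s − (tr M)²/3 = -19.333333 and q = −2(tr M)³/27 + (tr M)·s/3 − det M = -20.592593.
Three real roots ⇒ use the trigonometric (Viète) form: r = 2√(−p/3) = 5.077182, φ = arccos(3q/(p·r)) = arccos(0.629365) = 0.890060 rad.
y_k = r·cos(φ/3 − 2πk/3) for k = 0, 1, 2 gives y = 4.855362, -1.142213, -3.713149.
λ_k = y_k + 3.666667 gives λ = 8.5220, 2.5245, -0.0465 (check: the sum is 11.0000 = tr M).

Hence λ_max = 8.5220 and λ_min = -0.0465.


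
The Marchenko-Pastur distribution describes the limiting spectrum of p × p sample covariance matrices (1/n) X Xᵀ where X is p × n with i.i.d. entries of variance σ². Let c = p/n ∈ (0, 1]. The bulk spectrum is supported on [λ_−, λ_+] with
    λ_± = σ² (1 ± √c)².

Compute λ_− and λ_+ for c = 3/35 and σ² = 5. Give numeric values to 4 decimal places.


c = 3/35 = 0.085714; √c = 0.292770.
λ_− = σ² (1 − √c)² = 5 · (1 − 0.292770)² = 5 · (0.707230)² = 2.500871.
λ_+ = σ² (1 + √c)² = 5 · (1 + 0.292770)² = 5 · (1.292770)² = 8.356272.

Rounded to 4 decimal places: λ_− ≈ 2.5009, λ_+ ≈ 8.3563.


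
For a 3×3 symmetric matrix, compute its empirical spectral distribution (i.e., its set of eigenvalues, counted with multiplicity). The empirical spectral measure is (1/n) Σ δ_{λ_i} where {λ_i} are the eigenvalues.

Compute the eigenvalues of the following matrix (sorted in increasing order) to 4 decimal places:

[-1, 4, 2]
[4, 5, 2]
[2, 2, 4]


Since M is real symmetric, all three eigenvalues are real; they are the roots of det(λI − M) = λ³ − (tr M) λ² + s λ − det M, where s is the sum of the principal 2×2 minors.
tr M = -1 + 5 + 4 = 8.
s = ((-1)·5 − 4²) + ((-1)·4 − 2²) + (5·4 − 2²) = -21 + (-8) + 16 = -13.
det M (expand along row 1) = (-1)·16 − 4·12 + 2·(-2) = -68.
Characteristic polynomial: λ³ − 8λ² − 13λ + 68 = 0.
Substitute λ = y + (tr M)/3 = y + 2.666667 to remove the quadratic term: y³ + p·y + q = 0 with p = s − (tr M)²/3 = -34.333333 and q = −2(tr M)³/27 + (tr M)·s/3 − det M = -4.592593.
Three real roots ⇒ use the trigonometric (Viète) form: r = 2√(−p/3) = 6.765928, φ = arccos(3q/(p·r)) = arccos(0.059311) = 1.511450 rad.
y_k = r·cos(φ/3 − 2πk/3) for k = 0, 1, 2 gives y = 5.925236, -0.133835, -5.791402.
λ_k = y_k + 2.666667 gives λ = 8.5919, 2.5328, -3.1247 (check: the sum is 8.0000 = tr M).

Eigenvalues sorted in increasing order: [-3.1247, 2.5328, 8.5919].


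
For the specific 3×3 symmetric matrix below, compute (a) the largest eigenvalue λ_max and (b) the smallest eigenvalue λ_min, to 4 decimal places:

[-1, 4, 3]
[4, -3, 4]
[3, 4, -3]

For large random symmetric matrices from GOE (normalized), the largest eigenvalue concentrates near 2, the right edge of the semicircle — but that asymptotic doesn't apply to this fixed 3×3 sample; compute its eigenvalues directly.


Since M is real symmetric, all three eigenvalues are real; they are the roots of det(λI − M) = λ³ − (tr M) λ² + s λ − det M, where s is the sum of the principal 2×2 minors.
tr M = -1 + (-3) + (-3) = -7.
s = ((-1)·(-3) − 4²) + ((-1)·(-3) − 3²) + ((-3)·(-3) − 4²) = -13 + (-6) + (-7) = -26.
det M (expand along row 1) = (-1)·(-7) − 4·(-24) + 3·25 = 178.
Characteristic polynomial: λ³ + 7λ² − 26λ − 178 = 0.
Substitute λ = y + (tr M)/3 = y − 2.333333 to remove the quadratic term: y³ + p·y + q = 0 with p = s − (tr M)²/3 = -42.333333 and q = −2(tr M)³/27 + (tr M)·s/3 − det M = -91.925926.
Three real roots ⇒ use the trigonometric (Viète) form: r = 2√(−p/3) = 7.512952, φ = arccos(3q/(p·r)) = arccos(0.867094) = 0.521458 rad.
y_k = r·cos(φ/3 − 2πk/3) for k = 0, 1, 2 gives y = 7.399742, -2.574619, -4.825123.
λ_k = y_k − 2.333333 gives λ = 5.0664, -4.9080, -7.1585 (check: the sum is -7.0000 = tr M).

Hence λ_max = 5.0664 and λ_min = -7.1585.


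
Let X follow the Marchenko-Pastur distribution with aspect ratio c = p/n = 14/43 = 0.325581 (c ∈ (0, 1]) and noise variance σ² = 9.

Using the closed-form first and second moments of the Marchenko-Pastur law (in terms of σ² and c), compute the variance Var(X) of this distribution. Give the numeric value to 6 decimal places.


Recall the MP moments m_1 = E[X] = σ² and m_2 = E[X²] = σ⁴ (1 + c).
m_1 = E[X] = σ² = 9, so m_1² = 81.
m_2 = E[X²] = σ⁴ (1 + c) = 81 · (1 + 0.325581) = 81 · 1.325581 = 107.372093.
(Note m_2 − m_1² simplifies to c · σ⁴ = 0.325581 · 81.)

Var(X) = m_2 − m_1² = 107.372093 − 81 = 26.372093.


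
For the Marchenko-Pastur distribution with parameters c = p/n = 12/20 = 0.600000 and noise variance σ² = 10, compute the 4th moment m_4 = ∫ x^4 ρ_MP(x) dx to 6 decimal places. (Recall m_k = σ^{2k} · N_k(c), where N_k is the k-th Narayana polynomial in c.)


E[X⁴] = σ⁸ (1 + 6c + 6c² + c³) (fourth MP moment). With σ² = 10 (so σ⁸ = 10000) and c = 12/20 = 0.600000: E[X⁴] = 10000 · (1 + 6·0.600000 + 6·(0.600000)² + (0.600000)³) = 10000 · 6.976000.

So E[X^4] = 69760.000000.


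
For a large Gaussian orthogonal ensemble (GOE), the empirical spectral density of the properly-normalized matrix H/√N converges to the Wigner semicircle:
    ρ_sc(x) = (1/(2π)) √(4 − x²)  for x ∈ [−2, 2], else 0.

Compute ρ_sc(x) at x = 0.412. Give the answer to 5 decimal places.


ρ_sc(x) = (1/(2π)) √(4 − x²). With x = 0.412:
  4 − x² = 4 − (0.412)² = 4 − 0.169744 = 3.830256.
  √(4 − x²) = 1.957104.
  1/(2π) = 0.159155.
  ρ_sc(0.412) = 0.159155 · 1.957104 = 0.311483.

Rounded to 5 decimal places: ρ_sc(0.412) ≈ 0.31148.


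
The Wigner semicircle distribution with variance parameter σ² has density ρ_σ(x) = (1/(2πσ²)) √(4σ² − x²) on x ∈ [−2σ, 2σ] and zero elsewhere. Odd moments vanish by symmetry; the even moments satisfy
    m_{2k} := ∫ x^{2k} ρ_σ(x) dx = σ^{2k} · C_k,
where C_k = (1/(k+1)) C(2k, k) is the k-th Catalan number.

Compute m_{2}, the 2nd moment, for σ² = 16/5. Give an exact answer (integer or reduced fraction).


By the scaled semicircle moment identity, m_{2k} = σ^{2k} · C_k with k = 1.
C_1 = (1/(k+1)) · C(2k, k) = (1/2) · C(2, 1) = (1/2) · 2 = 1.
σ^{2k} = (σ²)^k = (16/5)^1 = 16/5.

Therefore m_{2} = σ^{2} · C_1 = (16/5) · 1 = 16/5.


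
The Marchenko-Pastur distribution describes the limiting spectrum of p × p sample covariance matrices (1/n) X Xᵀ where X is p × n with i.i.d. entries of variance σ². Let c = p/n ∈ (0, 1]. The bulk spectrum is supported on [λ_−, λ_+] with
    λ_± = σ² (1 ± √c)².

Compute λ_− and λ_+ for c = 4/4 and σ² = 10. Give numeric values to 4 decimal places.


c = 4/4 = 1.000000; √c = 1.000000.
λ_− = σ² (1 − √c)² = 10 · (1 − 1.000000)² = 10 · (0.000000)² = 0.000000.
λ_+ = σ² (1 + √c)² = 10 · (1 + 1.000000)² = 10 · (2.000000)² = 40.000000.

Rounded to 4 decimal places: λ_− ≈ 0.0000, λ_+ ≈ 40.0000.
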